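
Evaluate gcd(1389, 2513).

gcd(2513, 1389):
  2513 = 1*1389 + 1124
  1389 = 1*1124 + 265
  1124 = 4*265 + 64
  265 = 4*64 + 9
  64 = 7*9 + 1
  9 = 9*1
so gcd(2513, 1389) = 1.

1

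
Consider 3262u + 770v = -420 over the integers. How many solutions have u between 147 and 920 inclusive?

gcd(3262, 770) = 14  (3262 = 4·770 + 182, 770 = 4·182 + 42, 182 = 4·42 + 14, 42 = 3·14).
Back-substituting, 3262·(17) + 770·(-72) = 14.
Scale by -30: particular solution (-510, 2160); reduce u mod 55: (40, -170).
General solution: u = 40 + 55t, v = -170 - 233t for integer t.
147 ≤ 40 + 55t ≤ 920 gives t ∈ [2, 16], which is 15 values.

15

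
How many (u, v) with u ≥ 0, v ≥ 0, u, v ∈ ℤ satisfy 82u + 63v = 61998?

12

gcd(82, 63) = 1  (82 = 1·63 + 19, 63 = 3·19 + 6, 19 = 3·6 + 1, 6 = 6·1).
Back-substituting, 82·(10) + 63·(-13) = 1.
Scale by 61998: one solution is (619980, -805974). Reduce u mod 63: (60, 906).
General: u = 60 + 63t, v = 906 - 82t.
u ≥ 0 ⇒ t ≥ 0; v ≥ 0 ⇒ t ≤ 11. So t ∈ [0, 11]: 12 solutions.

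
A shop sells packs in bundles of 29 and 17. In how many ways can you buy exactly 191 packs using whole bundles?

1

Need nonnegative integers with 29j + 17k = 191.
gcd(29, 17) = 1, and 29·(-7) + 17·(12) = 1.
So (j₀, k₀) = (-1337, 2292); general j = -1337 + 17t, k = 2292 - 29t.
j ≥ 0 ⇒ t ≥ 79; k ≥ 0 ⇒ t ≤ 79. That's 1 value of t.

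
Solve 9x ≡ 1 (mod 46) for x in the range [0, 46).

gcd(46, 9):
  46 = 5*9 + 1
  9 = 9*1
so gcd(46, 9) = 1.
Back-substitute for Bézout coefficients:
  1 = 46 - 5*9
  ... = 9*(-5) + 46*(1)
So 9*-5 ≡ 1 (mod 46), and -5 mod 46 = 41.

41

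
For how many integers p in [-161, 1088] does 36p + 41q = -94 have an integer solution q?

gcd(41, 36) = 1  (41 = 1·36 + 5, 36 = 7·5 + 1, 5 = 5·1).
Back-substituting, 36·(8) + 41·(-7) = 1.
Scale by -94: particular solution (-752, 658); reduce p mod 41: (27, -26).
General solution: p = 27 + 41t, q = -26 - 36t for integer t.
-161 ≤ 27 + 41t ≤ 1088 gives t ∈ [-4, 25], which is 30 values.

30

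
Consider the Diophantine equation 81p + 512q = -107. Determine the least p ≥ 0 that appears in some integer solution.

gcd(512, 81):
  512 = 6*81 + 26
  81 = 3*26 + 3
  26 = 8*3 + 2
  3 = 1*2 + 1
  2 = 2*1
so gcd(512, 81) = 1.
1 divides -107, so solutions exist.
Back-substitute for Bézout coefficients:
  1 = 3 - 1*2
  ... = 81*(177) + 512*(-28)
Scale by -107/1 = -107: (p₀, q₀) = (-18939, 2996).
General solution: p = -18939 + 512t, q = 2996 - 81t for integer t.
p ≥ 0: smallest is -18939 mod 512 = 5 (at t = 37), with q = -1.

5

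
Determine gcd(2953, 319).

gcd(2953, 319):
  2953 = 9·319 + 82
  319 = 3·82 + 73
  82 = 1·73 + 9
  73 = 8·9 + 1
  9 = 9·1
so gcd(2953, 319) = 1.

1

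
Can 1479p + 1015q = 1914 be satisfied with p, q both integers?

gcd(1479, 1015) = 29  (1479 = 1×1015 + 464, 1015 = 2×464 + 87, 464 = 5×87 + 29, 87 = 3×29).
29 divides 1914, so integer solutions exist.

yes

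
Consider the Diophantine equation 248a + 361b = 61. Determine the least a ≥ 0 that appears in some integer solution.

156

gcd(361, 248):
  361 = 1·248 + 113
  248 = 2·113 + 22
  113 = 5·22 + 3
  22 = 7·3 + 1
  3 = 3·1
so gcd(361, 248) = 1.
1 divides 61, so solutions exist.
Back-substitute for Bézout coefficients:
  1 = 22 - 7·3
  ... = 248·(115) + 361·(-79)
Scale by 61/1 = 61: (a₀, b₀) = (7015, -4819).
General solution: a = 7015 + 361t, b = -4819 - 248t for integer t.
a ≥ 0: smallest is 7015 mod 361 = 156 (at t = -19), with b = -107.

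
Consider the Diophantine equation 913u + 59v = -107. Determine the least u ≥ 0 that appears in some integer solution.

32

gcd(913, 59) = 1.
1 divides -107, so solutions exist.
By Bézout, 913×(19) + 59×(-294) = 1.
Scale by -107/1 = -107: (u₀, v₀) = (-2033, 31458).
General solution: u = -2033 + 59t, v = 31458 - 913t for integer t.
u ≥ 0: smallest is -2033 mod 59 = 32 (at t = 35), with v = -497.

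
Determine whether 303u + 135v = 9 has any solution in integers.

gcd(303, 135) = 3.
3 divides 9, so integer solutions exist.

yes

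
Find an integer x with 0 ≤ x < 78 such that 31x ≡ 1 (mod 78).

73

gcd(78, 31):
  78 = 2·31 + 16
  31 = 1·16 + 15
  16 = 1·15 + 1
  15 = 15·1
so gcd(78, 31) = 1.
Back-substitute for Bézout coefficients:
  1 = 16 - 1·15
  ... = 31·(-5) + 78·(2)
So 31·-5 ≡ 1 (mod 78), and -5 mod 78 = 73.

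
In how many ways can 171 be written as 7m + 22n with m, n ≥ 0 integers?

1

gcd(22, 7):
  22 = 3·7 + 1
  7 = 7·1
so gcd(22, 7) = 1.
Back-substitute for Bézout coefficients:
  1 = 22 - 3·7
  ... = 7·(-3) + 22·(1)
Scale by 171: one solution is (-513, 171). Reduce m mod 22: (15, 3).
General: m = 15 + 22t, n = 3 - 7t.
m ≥ 0 ⇒ t ≥ 0; n ≥ 0 ⇒ t ≤ 0. So t ∈ [0, 0]: 1 solution.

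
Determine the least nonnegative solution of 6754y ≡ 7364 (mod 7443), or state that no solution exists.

5315

gcd(7443, 6754) = 1  (7443 = 1·6754 + 689, 6754 = 9·689 + 553, 689 = 1·553 + 136, 553 = 4·136 + 9, 136 = 15·9 + 1, 9 = 9·1).
1 divides 7364, so solutions exist.
Back-substituting, 6754·(-821) + 7443·(745) = 1.
So 6754·(-821) ≡ 1 (mod 7443); multiply by 7364: y ≡ -6045844 (mod 7443).
Smallest nonnegative: y = -6045844 mod 7443 = 5315.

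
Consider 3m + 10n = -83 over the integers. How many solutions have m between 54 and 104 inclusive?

5

gcd(10, 3):
  10 = 3·3 + 1
  3 = 3·1
so gcd(10, 3) = 1.
Back-substitute for Bézout coefficients:
  1 = 10 - 3·3
  ... = 3·(-3) + 10·(1)
Scale by -83: particular solution (249, -83); reduce m mod 10: (9, -11).
General solution: m = 9 + 10t, n = -11 - 3t for integer t.
54 ≤ 9 + 10t ≤ 104 gives t ∈ [5, 9], which is 5 values.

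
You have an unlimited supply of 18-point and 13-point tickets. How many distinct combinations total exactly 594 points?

Need nonnegative integers with 18j + 13k = 594.
gcd(18, 13) = 1, and 18·(-5) + 13·(7) = 1.
So (j₀, k₀) = (-2970, 4158); general j = -2970 + 13t, k = 4158 - 18t.
j ≥ 0 ⇒ t ≥ 229; k ≥ 0 ⇒ t ≤ 231. That's 3 values of t.

3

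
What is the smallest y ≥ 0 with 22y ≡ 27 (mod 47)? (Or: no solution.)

gcd(47, 22) = 1.
1 divides 27, so solutions exist.
By Bézout, 22·(15) + 47·(-7) = 1.
So 22·(15) ≡ 1 (mod 47); multiply by 27: y ≡ 405 (mod 47).
Smallest nonnegative: y = 405 mod 47 = 29.

29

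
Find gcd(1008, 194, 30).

2

gcd(1008, 194) = 2  (1008 = 5·194 + 38, 194 = 5·38 + 4, 38 = 9·4 + 2, 4 = 2·2).
gcd(2, 30) = 2.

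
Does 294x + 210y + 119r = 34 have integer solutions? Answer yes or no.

no

gcd(294, 210) = 42  (294 = 1*210 + 84, 210 = 2*84 + 42, 84 = 2*42).
gcd(42, 119) = 7.
7 does not divide 34 (remainder 6), so no integer solutions.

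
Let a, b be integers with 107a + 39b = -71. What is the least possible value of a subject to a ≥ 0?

11

gcd(107, 39) = 1.
1 divides -71, so solutions exist.
By Bézout, 107·(-4) + 39·(11) = 1.
Scale by -71/1 = -71: (a₀, b₀) = (284, -781).
General solution: a = 284 + 39t, b = -781 - 107t for integer t.
a ≥ 0: smallest is 284 mod 39 = 11 (at t = -7), with b = -32.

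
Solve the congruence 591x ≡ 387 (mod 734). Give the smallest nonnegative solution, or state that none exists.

gcd(734, 591):
  734 = 1×591 + 143
  591 = 4×143 + 19
  143 = 7×19 + 10
  19 = 1×10 + 9
  10 = 1×9 + 1
  9 = 9×1
so gcd(734, 591) = 1.
1 divides 387, so solutions exist.
Back-substitute for Bézout coefficients:
  1 = 10 - 1×9
  ... = 591×(-77) + 734×(62)
So 591×(-77) ≡ 1 (mod 734); multiply by 387: x ≡ -29799 (mod 734).
Smallest nonnegative: x = -29799 mod 734 = 295.

295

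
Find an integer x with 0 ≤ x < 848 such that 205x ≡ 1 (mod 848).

gcd(848, 205):
  848 = 4×205 + 28
  205 = 7×28 + 9
  28 = 3×9 + 1
  9 = 9×1
so gcd(848, 205) = 1.
Back-substitute for Bézout coefficients:
  1 = 28 - 3×9
  ... = 205×(-91) + 848×(22)
So 205×-91 ≡ 1 (mod 848), and -91 mod 848 = 757.

757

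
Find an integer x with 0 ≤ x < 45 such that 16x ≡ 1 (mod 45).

gcd(45, 16):
  45 = 2×16 + 13
  16 = 1×13 + 3
  13 = 4×3 + 1
  3 = 3×1
so gcd(45, 16) = 1.
Back-substitute for Bézout coefficients:
  1 = 13 - 4×3
  ... = 16×(-14) + 45×(5)
So 16×-14 ≡ 1 (mod 45), and -14 mod 45 = 31.

31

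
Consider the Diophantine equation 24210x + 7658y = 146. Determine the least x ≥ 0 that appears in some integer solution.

gcd(24210, 7658) = 2  (24210 = 3×7658 + 1236, 7658 = 6×1236 + 242, 1236 = 5×242 + 26, 242 = 9×26 + 8, 26 = 3×8 + 2, 8 = 4×2).
2 divides 146, so solutions exist.
Back-substituting, 24210×(886) + 7658×(-2801) = 2.
Scale by 146/2 = 73: (x₀, y₀) = (64678, -204473).
General solution: x = 64678 + 3829t, y = -204473 - 12105t for integer t.
x ≥ 0: smallest is 64678 mod 3829 = 3414 (at t = -16), with y = -10793.

3414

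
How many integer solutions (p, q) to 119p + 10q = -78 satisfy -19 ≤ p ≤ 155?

gcd(119, 10):
  119 = 11×10 + 9
  10 = 1×9 + 1
  9 = 9×1
so gcd(119, 10) = 1.
Back-substitute for Bézout coefficients:
  1 = 10 - 1×9
  ... = 119×(-1) + 10×(12)
Scale by -78: particular solution (78, -936); reduce p mod 10: (8, -103).
General solution: p = 8 + 10t, q = -103 - 119t for integer t.
-19 ≤ 8 + 10t ≤ 155 gives t ∈ [-2, 14], which is 17 values.

17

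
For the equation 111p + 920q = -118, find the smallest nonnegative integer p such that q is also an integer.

gcd(920, 111) = 1  (920 = 8·111 + 32, 111 = 3·32 + 15, 32 = 2·15 + 2, 15 = 7·2 + 1, 2 = 2·1).
1 divides -118, so solutions exist.
Back-substituting, 111·(431) + 920·(-52) = 1.
Scale by -118/1 = -118: (p₀, q₀) = (-50858, 6136).
General solution: p = -50858 + 920t, q = 6136 - 111t for integer t.
p ≥ 0: smallest is -50858 mod 920 = 662 (at t = 56), with q = -80.

662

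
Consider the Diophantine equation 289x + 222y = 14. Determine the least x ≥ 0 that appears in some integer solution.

146

gcd(289, 222) = 1  (289 = 1*222 + 67, 222 = 3*67 + 21, 67 = 3*21 + 4, 21 = 5*4 + 1, 4 = 4*1).
1 divides 14, so solutions exist.
Back-substituting, 289*(-53) + 222*(69) = 1.
Scale by 14/1 = 14: (x₀, y₀) = (-742, 966).
General solution: x = -742 + 222t, y = 966 - 289t for integer t.
x ≥ 0: smallest is -742 mod 222 = 146 (at t = 4), with y = -190.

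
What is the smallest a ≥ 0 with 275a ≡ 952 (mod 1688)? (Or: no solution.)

1360

gcd(1688, 275) = 1  (1688 = 6·275 + 38, 275 = 7·38 + 9, 38 = 4·9 + 2, 9 = 4·2 + 1, 2 = 2·1).
1 divides 952, so solutions exist.
Back-substituting, 275·(755) + 1688·(-123) = 1.
So 275·(755) ≡ 1 (mod 1688); multiply by 952: a ≡ 718760 (mod 1688).
Smallest nonnegative: a = 718760 mod 1688 = 1360.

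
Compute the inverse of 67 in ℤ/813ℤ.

631

gcd(813, 67) = 1  (813 = 12·67 + 9, 67 = 7·9 + 4, 9 = 2·4 + 1, 4 = 4·1).
Back-substituting, 67·(-182) + 813·(15) = 1.
So 67·-182 ≡ 1 (mod 813), and -182 mod 813 = 631.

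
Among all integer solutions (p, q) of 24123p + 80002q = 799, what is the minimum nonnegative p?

4255

gcd(80002, 24123) = 17.
17 divides 799, so solutions exist.
By Bézout, 24123*(-1111) + 80002*(335) = 17.
Scale by 799/17 = 47: (p₀, q₀) = (-52217, 15745).
General solution: p = -52217 + 4706t, q = 15745 - 1419t for integer t.
p ≥ 0: smallest is -52217 mod 4706 = 4255 (at t = 12), with q = -1283.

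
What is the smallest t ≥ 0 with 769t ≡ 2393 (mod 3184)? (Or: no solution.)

2889

gcd(3184, 769) = 1.
1 divides 2393, so solutions exist.
By Bézout, 769*(737) + 3184*(-178) = 1.
So 769*(737) ≡ 1 (mod 3184); multiply by 2393: t ≡ 1763641 (mod 3184).
Smallest nonnegative: t = 1763641 mod 3184 = 2889.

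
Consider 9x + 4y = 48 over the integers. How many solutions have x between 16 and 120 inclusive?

27

gcd(9, 4) = 1.
By Bézout, 9·(1) + 4·(-2) = 1.
Particular solution: (0, 12).
General solution: x = 0 + 4t, y = 12 - 9t for integer t.
16 ≤ 0 + 4t ≤ 120 gives t ∈ [4, 30], which is 27 values.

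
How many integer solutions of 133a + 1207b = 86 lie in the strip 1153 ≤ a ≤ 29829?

gcd(1207, 133):
  1207 = 9*133 + 10
  133 = 13*10 + 3
  10 = 3*3 + 1
  3 = 3*1
so gcd(1207, 133) = 1.
Back-substitute for Bézout coefficients:
  1 = 10 - 3*3
  ... = 133*(-363) + 1207*(40)
Scale by 86: particular solution (-31218, 3440); reduce a mod 1207: (164, -18).
General solution: a = 164 + 1207t, b = -18 - 133t for integer t.
1153 ≤ 164 + 1207t ≤ 29829 gives t ∈ [1, 24], which is 24 values.

24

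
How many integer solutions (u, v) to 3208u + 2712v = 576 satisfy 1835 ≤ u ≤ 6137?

gcd(3208, 2712) = 8.
By Bézout, 3208·(-82) + 2712·(97) = 8.
Particular solution: (198, -234).
General solution: u = 198 + 339t, v = -234 - 401t for integer t.
1835 ≤ 198 + 339t ≤ 6137 gives t ∈ [5, 17], which is 13 values.

13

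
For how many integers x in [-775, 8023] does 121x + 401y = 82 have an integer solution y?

22

gcd(401, 121):
  401 = 3×121 + 38
  121 = 3×38 + 7
  38 = 5×7 + 3
  7 = 2×3 + 1
  3 = 3×1
so gcd(401, 121) = 1.
Back-substitute for Bézout coefficients:
  1 = 7 - 2×3
  ... = 121×(116) + 401×(-35)
Scale by 82: particular solution (9512, -2870); reduce x mod 401: (289, -87).
General solution: x = 289 + 401t, y = -87 - 121t for integer t.
-775 ≤ 289 + 401t ≤ 8023 gives t ∈ [-2, 19], which is 22 values.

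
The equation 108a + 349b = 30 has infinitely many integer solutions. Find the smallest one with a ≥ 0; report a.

gcd(349, 108) = 1.
1 divides 30, so solutions exist.
By Bézout, 108*(-42) + 349*(13) = 1.
Scale by 30/1 = 30: (a₀, b₀) = (-1260, 390).
General solution: a = -1260 + 349t, b = 390 - 108t for integer t.
a ≥ 0: smallest is -1260 mod 349 = 136 (at t = 4), with b = -42.

136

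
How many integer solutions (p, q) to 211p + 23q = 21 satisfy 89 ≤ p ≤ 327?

gcd(211, 23) = 1  (211 = 9×23 + 4, 23 = 5×4 + 3, 4 = 1×3 + 1, 3 = 3×1).
Back-substituting, 211×(6) + 23×(-55) = 1.
Scale by 21: particular solution (126, -1155); reduce p mod 23: (11, -100).
General solution: p = 11 + 23t, q = -100 - 211t for integer t.
89 ≤ 11 + 23t ≤ 327 gives t ∈ [4, 13], which is 10 values.

10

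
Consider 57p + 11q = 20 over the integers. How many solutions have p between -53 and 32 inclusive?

gcd(57, 11) = 1.
By Bézout, 57·(-5) + 11·(26) = 1.
Particular solution: (10, -50).
General solution: p = 10 + 11t, q = -50 - 57t for integer t.
-53 ≤ 10 + 11t ≤ 32 gives t ∈ [-5, 2], which is 8 values.

8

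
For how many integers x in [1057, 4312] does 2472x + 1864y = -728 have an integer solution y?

gcd(2472, 1864) = 8.
By Bézout, 2472·(46) + 1864·(-61) = 8.
Particular solution: (8, -11).
General solution: x = 8 + 233t, y = -11 - 309t for integer t.
1057 ≤ 8 + 233t ≤ 4312 gives t ∈ [5, 18], which is 14 values.

14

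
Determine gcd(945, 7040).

5

gcd(7040, 945):
  7040 = 7·945 + 425
  945 = 2·425 + 95
  425 = 4·95 + 45
  95 = 2·45 + 5
  45 = 9·5
so gcd(7040, 945) = 5.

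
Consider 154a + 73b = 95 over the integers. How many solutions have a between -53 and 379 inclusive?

gcd(154, 73) = 1.
By Bézout, 154*(-9) + 73*(19) = 1.
Particular solution: (21, -43).
General solution: a = 21 + 73t, b = -43 - 154t for integer t.
-53 ≤ 21 + 73t ≤ 379 gives t ∈ [-1, 4], which is 6 values.

6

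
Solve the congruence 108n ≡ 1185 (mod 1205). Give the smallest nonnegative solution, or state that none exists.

gcd(1205, 108) = 1.
1 divides 1185, so solutions exist.
By Bézout, 108·(212) + 1205·(-19) = 1.
So 108·(212) ≡ 1 (mod 1205); multiply by 1185: n ≡ 251220 (mod 1205).
Smallest nonnegative: n = 251220 mod 1205 = 580.

580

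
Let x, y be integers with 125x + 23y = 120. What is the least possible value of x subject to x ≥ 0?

12

gcd(125, 23) = 1  (125 = 5*23 + 10, 23 = 2*10 + 3, 10 = 3*3 + 1, 3 = 3*1).
1 divides 120, so solutions exist.
Back-substituting, 125*(7) + 23*(-38) = 1.
Scale by 120/1 = 120: (x₀, y₀) = (840, -4560).
General solution: x = 840 + 23t, y = -4560 - 125t for integer t.
x ≥ 0: smallest is 840 mod 23 = 12 (at t = -36), with y = -60.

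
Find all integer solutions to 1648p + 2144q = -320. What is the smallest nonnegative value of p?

gcd(2144, 1648) = 16.
16 divides -320, so solutions exist.
By Bézout, 1648·(-13) + 2144·(10) = 16.
Scale by -320/16 = -20: (p₀, q₀) = (260, -200).
General solution: p = 260 + 134t, q = -200 - 103t for integer t.
p ≥ 0: smallest is 260 mod 134 = 126 (at t = -1), with q = -97.

126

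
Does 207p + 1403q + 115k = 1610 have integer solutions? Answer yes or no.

gcd(1403, 207) = 23.
gcd(23, 115) = 23.
23 divides 1610, so integer solutions exist.

yes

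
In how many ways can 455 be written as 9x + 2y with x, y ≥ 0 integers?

25

gcd(9, 2) = 1  (9 = 4·2 + 1, 2 = 2·1).
Back-substituting, 9·(1) + 2·(-4) = 1.
Scale by 455: one solution is (455, -1820). Reduce x mod 2: (1, 223).
General: x = 1 + 2t, y = 223 - 9t.
x ≥ 0 ⇒ t ≥ 0; y ≥ 0 ⇒ t ≤ 24. So t ∈ [0, 24]: 25 solutions.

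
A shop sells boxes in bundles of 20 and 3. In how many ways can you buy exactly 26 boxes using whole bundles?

1

Need nonnegative integers with 20j + 3k = 26.
gcd(20, 3) = 1, and 20·(-1) + 3·(7) = 1.
So (j₀, k₀) = (-26, 182); general j = -26 + 3t, k = 182 - 20t.
j ≥ 0 ⇒ t ≥ 9; k ≥ 0 ⇒ t ≤ 9. That's 1 value of t.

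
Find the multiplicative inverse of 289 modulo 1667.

gcd(1667, 289) = 1.
By Bézout, 289×(-398) + 1667×(69) = 1.
So 289×-398 ≡ 1 (mod 1667), and -398 mod 1667 = 1269.

1269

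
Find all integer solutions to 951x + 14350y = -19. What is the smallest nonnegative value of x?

6081

gcd(14350, 951):
  14350 = 15*951 + 85
  951 = 11*85 + 16
  85 = 5*16 + 5
  16 = 3*5 + 1
  5 = 5*1
so gcd(14350, 951) = 1.
1 divides -19, so solutions exist.
Back-substitute for Bézout coefficients:
  1 = 16 - 3*5
  ... = 951*(2701) + 14350*(-179)
Scale by -19/1 = -19: (x₀, y₀) = (-51319, 3401).
General solution: x = -51319 + 14350t, y = 3401 - 951t for integer t.
x ≥ 0: smallest is -51319 mod 14350 = 6081 (at t = 4), with y = -403.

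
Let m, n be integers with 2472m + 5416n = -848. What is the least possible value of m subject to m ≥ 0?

gcd(5416, 2472) = 8.
8 divides -848, so solutions exist.
By Bézout, 2472*(-241) + 5416*(110) = 8.
Scale by -848/8 = -106: (m₀, n₀) = (25546, -11660).
General solution: m = 25546 + 677t, n = -11660 - 309t for integer t.
m ≥ 0: smallest is 25546 mod 677 = 497 (at t = -37), with n = -227.

497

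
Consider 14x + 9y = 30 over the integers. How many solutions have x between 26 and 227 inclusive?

gcd(14, 9) = 1.
By Bézout, 14×(2) + 9×(-3) = 1.
Particular solution: (6, -6).
General solution: x = 6 + 9t, y = -6 - 14t for integer t.
26 ≤ 6 + 9t ≤ 227 gives t ∈ [3, 24], which is 22 values.

22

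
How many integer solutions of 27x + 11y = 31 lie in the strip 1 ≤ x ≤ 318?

gcd(27, 11) = 1  (27 = 2×11 + 5, 11 = 2×5 + 1, 5 = 5×1).
Back-substituting, 27×(-2) + 11×(5) = 1.
Scale by 31: particular solution (-62, 155); reduce x mod 11: (4, -7).
General solution: x = 4 + 11t, y = -7 - 27t for integer t.
1 ≤ 4 + 11t ≤ 318 gives t ∈ [0, 28], which is 29 values.

29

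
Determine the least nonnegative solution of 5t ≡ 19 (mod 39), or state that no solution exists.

35

gcd(39, 5):
  39 = 7×5 + 4
  5 = 1×4 + 1
  4 = 4×1
so gcd(39, 5) = 1.
1 divides 19, so solutions exist.
Back-substitute for Bézout coefficients:
  1 = 5 - 1×4
  ... = 5×(8) + 39×(-1)
So 5×(8) ≡ 1 (mod 39); multiply by 19: t ≡ 152 (mod 39).
Smallest nonnegative: t = 152 mod 39 = 35.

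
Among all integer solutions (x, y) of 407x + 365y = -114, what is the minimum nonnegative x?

gcd(407, 365) = 1.
1 divides -114, so solutions exist.
By Bézout, 407*(113) + 365*(-126) = 1.
Scale by -114/1 = -114: (x₀, y₀) = (-12882, 14364).
General solution: x = -12882 + 365t, y = 14364 - 407t for integer t.
x ≥ 0: smallest is -12882 mod 365 = 258 (at t = 36), with y = -288.

258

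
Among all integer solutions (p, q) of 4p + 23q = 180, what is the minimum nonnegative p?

gcd(23, 4):
  23 = 5·4 + 3
  4 = 1·3 + 1
  3 = 3·1
so gcd(23, 4) = 1.
1 divides 180, so solutions exist.
Back-substitute for Bézout coefficients:
  1 = 4 - 1·3
  ... = 4·(6) + 23·(-1)
Scale by 180/1 = 180: (p₀, q₀) = (1080, -180).
General solution: p = 1080 + 23t, q = -180 - 4t for integer t.
p ≥ 0: smallest is 1080 mod 23 = 22 (at t = -46), with q = 4.

22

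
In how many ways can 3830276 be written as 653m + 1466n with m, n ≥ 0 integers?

4

gcd(1466, 653):
  1466 = 2*653 + 160
  653 = 4*160 + 13
  160 = 12*13 + 4
  13 = 3*4 + 1
  4 = 4*1
so gcd(1466, 653) = 1.
Back-substitute for Bézout coefficients:
  1 = 13 - 3*4
  ... = 653*(339) + 1466*(-151)
Scale by 3830276: one solution is (1298463564, -578371676). Reduce m mod 1466: (976, 2178).
General: m = 976 + 1466t, n = 2178 - 653t.
m ≥ 0 ⇒ t ≥ 0; n ≥ 0 ⇒ t ≤ 3. So t ∈ [0, 3]: 4 solutions.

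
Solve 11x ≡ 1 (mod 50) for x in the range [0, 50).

gcd(50, 11) = 1  (50 = 4×11 + 6, 11 = 1×6 + 5, 6 = 1×5 + 1, 5 = 5×1).
Back-substituting, 11×(-9) + 50×(2) = 1.
So 11×-9 ≡ 1 (mod 50), and -9 mod 50 = 41.

41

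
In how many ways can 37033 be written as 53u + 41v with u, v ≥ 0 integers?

17

gcd(53, 41) = 1.
By Bézout, 53×(-17) + 41×(22) = 1.
One solution: (35, 858).
General: u = 35 + 41t, v = 858 - 53t.
u ≥ 0 ⇒ t ≥ 0; v ≥ 0 ⇒ t ≤ 16. So t ∈ [0, 16]: 17 solutions.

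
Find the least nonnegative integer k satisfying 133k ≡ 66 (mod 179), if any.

162

gcd(179, 133) = 1.
1 divides 66, so solutions exist.
By Bézout, 133*(35) + 179*(-26) = 1.
So 133*(35) ≡ 1 (mod 179); multiply by 66: k ≡ 2310 (mod 179).
Smallest nonnegative: k = 2310 mod 179 = 162.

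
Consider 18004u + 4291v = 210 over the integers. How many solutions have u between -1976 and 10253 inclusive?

19

gcd(18004, 4291) = 7  (18004 = 4×4291 + 840, 4291 = 5×840 + 91, 840 = 9×91 + 21, 91 = 4×21 + 7, 21 = 3×7).
Back-substituting, 18004×(-189) + 4291×(793) = 7.
Scale by 30: particular solution (-5670, 23790); reduce u mod 613: (460, -1930).
General solution: u = 460 + 613t, v = -1930 - 2572t for integer t.
-1976 ≤ 460 + 613t ≤ 10253 gives t ∈ [-3, 15], which is 19 values.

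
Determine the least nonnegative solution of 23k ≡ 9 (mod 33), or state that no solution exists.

9

gcd(33, 23) = 1  (33 = 1*23 + 10, 23 = 2*10 + 3, 10 = 3*3 + 1, 3 = 3*1).
1 divides 9, so solutions exist.
Back-substituting, 23*(-10) + 33*(7) = 1.
So 23*(-10) ≡ 1 (mod 33); multiply by 9: k ≡ -90 (mod 33).
Smallest nonnegative: k = -90 mod 33 = 9.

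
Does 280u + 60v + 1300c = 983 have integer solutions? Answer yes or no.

gcd(280, 60):
  280 = 4×60 + 40
  60 = 1×40 + 20
  40 = 2×20
so gcd(280, 60) = 20.
gcd(20, 1300) = 20.
20 does not divide 983 (remainder 3), so no integer solutions.

no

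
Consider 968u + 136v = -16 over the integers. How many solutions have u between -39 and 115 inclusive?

gcd(968, 136) = 8  (968 = 7·136 + 16, 136 = 8·16 + 8, 16 = 2·8).
Back-substituting, 968·(-8) + 136·(57) = 8.
Scale by -2: particular solution (16, -114); reduce u mod 17: (16, -114).
General solution: u = 16 + 17t, v = -114 - 121t for integer t.
-39 ≤ 16 + 17t ≤ 115 gives t ∈ [-3, 5], which is 9 values.

9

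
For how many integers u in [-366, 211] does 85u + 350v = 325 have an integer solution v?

8

gcd(350, 85):
  350 = 4×85 + 10
  85 = 8×10 + 5
  10 = 2×5
so gcd(350, 85) = 5.
Back-substitute for Bézout coefficients:
  5 = 85 - 8×10
  ... = 85×(33) + 350×(-8)
Scale by 65: particular solution (2145, -520); reduce u mod 70: (45, -10).
General solution: u = 45 + 70t, v = -10 - 17t for integer t.
-366 ≤ 45 + 70t ≤ 211 gives t ∈ [-5, 2], which is 8 values.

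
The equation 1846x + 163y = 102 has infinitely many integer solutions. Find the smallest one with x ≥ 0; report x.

5

gcd(1846, 163) = 1.
1 divides 102, so solutions exist.
By Bézout, 1846·(40) + 163·(-453) = 1.
Scale by 102/1 = 102: (x₀, y₀) = (4080, -46206).
General solution: x = 4080 + 163t, y = -46206 - 1846t for integer t.
x ≥ 0: smallest is 4080 mod 163 = 5 (at t = -25), with y = -56.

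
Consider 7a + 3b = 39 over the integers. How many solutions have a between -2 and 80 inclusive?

27

gcd(7, 3):
  7 = 2×3 + 1
  3 = 3×1
so gcd(7, 3) = 1.
Back-substitute for Bézout coefficients:
  1 = 7 - 2×3
  ... = 7×(1) + 3×(-2)
Scale by 39: particular solution (39, -78); reduce a mod 3: (0, 13).
General solution: a = 0 + 3t, b = 13 - 7t for integer t.
-2 ≤ 0 + 3t ≤ 80 gives t ∈ [0, 26], which is 27 values.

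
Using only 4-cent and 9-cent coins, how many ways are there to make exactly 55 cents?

1

Need nonnegative integers with 4j + 9k = 55.
gcd(4, 9) = 1, and 4·(-2) + 9·(1) = 1.
So (j₀, k₀) = (-110, 55); general j = -110 + 9t, k = 55 - 4t.
j ≥ 0 ⇒ t ≥ 13; k ≥ 0 ⇒ t ≤ 13. That's 1 value of t.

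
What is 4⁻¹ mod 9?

gcd(9, 4) = 1  (9 = 2×4 + 1, 4 = 4×1).
Back-substituting, 4×(-2) + 9×(1) = 1.
So 4×-2 ≡ 1 (mod 9), and -2 mod 9 = 7.

7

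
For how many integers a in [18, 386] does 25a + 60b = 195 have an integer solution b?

30

gcd(60, 25) = 5  (60 = 2·25 + 10, 25 = 2·10 + 5, 10 = 2·5).
Back-substituting, 25·(5) + 60·(-2) = 5.
Scale by 39: particular solution (195, -78); reduce a mod 12: (3, 2).
General solution: a = 3 + 12t, b = 2 - 5t for integer t.
18 ≤ 3 + 12t ≤ 386 gives t ∈ [2, 31], which is 30 values.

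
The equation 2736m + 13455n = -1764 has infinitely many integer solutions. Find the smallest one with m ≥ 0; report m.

1396

gcd(13455, 2736) = 9.
9 divides -1764, so solutions exist.
By Bézout, 2736·(359) + 13455·(-73) = 9.
Scale by -1764/9 = -196: (m₀, n₀) = (-70364, 14308).
General solution: m = -70364 + 1495t, n = 14308 - 304t for integer t.
m ≥ 0: smallest is -70364 mod 1495 = 1396 (at t = 48), with n = -284.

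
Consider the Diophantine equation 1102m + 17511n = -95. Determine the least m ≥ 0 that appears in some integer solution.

17209

gcd(17511, 1102) = 1  (17511 = 15*1102 + 981, 1102 = 1*981 + 121, 981 = 8*121 + 13, 121 = 9*13 + 4, 13 = 3*4 + 1, 4 = 4*1).
1 divides -95, so solutions exist.
Back-substituting, 1102*(-4052) + 17511*(255) = 1.
Scale by -95/1 = -95: (m₀, n₀) = (384940, -24225).
General solution: m = 384940 + 17511t, n = -24225 - 1102t for integer t.
m ≥ 0: smallest is 384940 mod 17511 = 17209 (at t = -21), with n = -1083.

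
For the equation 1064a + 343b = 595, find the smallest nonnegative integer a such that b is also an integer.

gcd(1064, 343) = 7  (1064 = 3·343 + 35, 343 = 9·35 + 28, 35 = 1·28 + 7, 28 = 4·7).
7 divides 595, so solutions exist.
Back-substituting, 1064·(10) + 343·(-31) = 7.
Scale by 595/7 = 85: (a₀, b₀) = (850, -2635).
General solution: a = 850 + 49t, b = -2635 - 152t for integer t.
a ≥ 0: smallest is 850 mod 49 = 17 (at t = -17), with b = -51.

17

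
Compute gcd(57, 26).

1

gcd(57, 26):
  57 = 2×26 + 5
  26 = 5×5 + 1
  5 = 5×1
so gcd(57, 26) = 1.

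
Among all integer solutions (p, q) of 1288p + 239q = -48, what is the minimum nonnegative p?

gcd(1288, 239):
  1288 = 5×239 + 93
  239 = 2×93 + 53
  93 = 1×53 + 40
  53 = 1×40 + 13
  40 = 3×13 + 1
  13 = 13×1
so gcd(1288, 239) = 1.
1 divides -48, so solutions exist.
Back-substitute for Bézout coefficients:
  1 = 40 - 3×13
  ... = 1288×(18) + 239×(-97)
Scale by -48/1 = -48: (p₀, q₀) = (-864, 4656).
General solution: p = -864 + 239t, q = 4656 - 1288t for integer t.
p ≥ 0: smallest is -864 mod 239 = 92 (at t = 4), with q = -496.

92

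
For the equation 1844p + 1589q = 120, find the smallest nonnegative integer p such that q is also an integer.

1496

gcd(1844, 1589):
  1844 = 1*1589 + 255
  1589 = 6*255 + 59
  255 = 4*59 + 19
  59 = 3*19 + 2
  19 = 9*2 + 1
  2 = 2*1
so gcd(1844, 1589) = 1.
1 divides 120, so solutions exist.
Back-substitute for Bézout coefficients:
  1 = 19 - 9*2
  ... = 1844*(754) + 1589*(-875)
Scale by 120/1 = 120: (p₀, q₀) = (90480, -105000).
General solution: p = 90480 + 1589t, q = -105000 - 1844t for integer t.
p ≥ 0: smallest is 90480 mod 1589 = 1496 (at t = -56), with q = -1736.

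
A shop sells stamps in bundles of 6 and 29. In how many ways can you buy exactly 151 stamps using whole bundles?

1

Need nonnegative integers with 6j + 29k = 151.
gcd(6, 29) = 1, and 6·(5) + 29·(-1) = 1.
So (j₀, k₀) = (755, -151); general j = 755 + 29t, k = -151 - 6t.
j ≥ 0 ⇒ t ≥ -26; k ≥ 0 ⇒ t ≤ -26. That's 1 value of t.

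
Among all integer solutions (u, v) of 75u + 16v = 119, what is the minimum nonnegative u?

5

gcd(75, 16) = 1.
1 divides 119, so solutions exist.
By Bézout, 75×(3) + 16×(-14) = 1.
Scale by 119/1 = 119: (u₀, v₀) = (357, -1666).
General solution: u = 357 + 16t, v = -1666 - 75t for integer t.
u ≥ 0: smallest is 357 mod 16 = 5 (at t = -22), with v = -16.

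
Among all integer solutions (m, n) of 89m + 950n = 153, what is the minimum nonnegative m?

877

gcd(950, 89):
  950 = 10×89 + 60
  89 = 1×60 + 29
  60 = 2×29 + 2
  29 = 14×2 + 1
  2 = 2×1
so gcd(950, 89) = 1.
1 divides 153, so solutions exist.
Back-substitute for Bézout coefficients:
  1 = 29 - 14×2
  ... = 89×(459) + 950×(-43)
Scale by 153/1 = 153: (m₀, n₀) = (70227, -6579).
General solution: m = 70227 + 950t, n = -6579 - 89t for integer t.
m ≥ 0: smallest is 70227 mod 950 = 877 (at t = -73), with n = -82.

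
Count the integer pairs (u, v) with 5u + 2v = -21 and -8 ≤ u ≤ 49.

gcd(5, 2) = 1  (5 = 2×2 + 1, 2 = 2×1).
Back-substituting, 5×(1) + 2×(-2) = 1.
Scale by -21: particular solution (-21, 42); reduce u mod 2: (1, -13).
General solution: u = 1 + 2t, v = -13 - 5t for integer t.
-8 ≤ 1 + 2t ≤ 49 gives t ∈ [-4, 24], which is 29 values.

29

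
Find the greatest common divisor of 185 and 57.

gcd(185, 57):
  185 = 3·57 + 14
  57 = 4·14 + 1
  14 = 14·1
so gcd(185, 57) = 1.

1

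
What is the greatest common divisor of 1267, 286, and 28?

gcd(1267, 286) = 1  (1267 = 4·286 + 123, 286 = 2·123 + 40, 123 = 3·40 + 3, 40 = 13·3 + 1, 3 = 3·1).
gcd(1, 28) = 1.

1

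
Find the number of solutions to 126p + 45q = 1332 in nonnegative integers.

gcd(126, 45):
  126 = 2×45 + 36
  45 = 1×36 + 9
  36 = 4×9
so gcd(126, 45) = 9.
Back-substitute for Bézout coefficients:
  9 = 45 - 1×36
  ... = 126×(-1) + 45×(3)
Scale by 148: one solution is (-148, 444). Reduce p mod 5: (2, 24).
General: p = 2 + 5t, q = 24 - 14t.
p ≥ 0 ⇒ t ≥ 0; q ≥ 0 ⇒ t ≤ 1. So t ∈ [0, 1]: 2 solutions.

2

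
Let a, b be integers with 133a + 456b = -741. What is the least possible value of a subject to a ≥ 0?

gcd(456, 133):
  456 = 3·133 + 57
  133 = 2·57 + 19
  57 = 3·19
so gcd(456, 133) = 19.
19 divides -741, so solutions exist.
Back-substitute for Bézout coefficients:
  19 = 133 - 2·57
  ... = 133·(7) + 456·(-2)
Scale by -741/19 = -39: (a₀, b₀) = (-273, 78).
General solution: a = -273 + 24t, b = 78 - 7t for integer t.
a ≥ 0: smallest is -273 mod 24 = 15 (at t = 12), with b = -6.

15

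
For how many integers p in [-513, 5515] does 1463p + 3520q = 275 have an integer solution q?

19

gcd(3520, 1463) = 11.
By Bézout, 1463·(77) + 3520·(-32) = 11.
Particular solution: (5, -2).
General solution: p = 5 + 320t, q = -2 - 133t for integer t.
-513 ≤ 5 + 320t ≤ 5515 gives t ∈ [-1, 17], which is 19 values.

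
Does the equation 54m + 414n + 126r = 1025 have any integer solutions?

no

gcd(414, 54):
  414 = 7×54 + 36
  54 = 1×36 + 18
  36 = 2×18
so gcd(414, 54) = 18.
gcd(18, 126) = 18.
18 does not divide 1025 (remainder 17), so no integer solutions.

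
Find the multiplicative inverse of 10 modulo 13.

4

gcd(13, 10) = 1  (13 = 1×10 + 3, 10 = 3×3 + 1, 3 = 3×1).
Back-substituting, 10×(4) + 13×(-3) = 1.
So 10×4 ≡ 1 (mod 13), and 4 mod 13 = 4.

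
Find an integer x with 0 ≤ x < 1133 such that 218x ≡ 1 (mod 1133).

gcd(1133, 218) = 1.
By Bézout, 218×(-369) + 1133×(71) = 1.
So 218×-369 ≡ 1 (mod 1133), and -369 mod 1133 = 764.

764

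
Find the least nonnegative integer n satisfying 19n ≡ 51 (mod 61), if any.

gcd(61, 19) = 1.
1 divides 51, so solutions exist.
By Bézout, 19·(-16) + 61·(5) = 1.
So 19·(-16) ≡ 1 (mod 61); multiply by 51: n ≡ -816 (mod 61).
Smallest nonnegative: n = -816 mod 61 = 38.

38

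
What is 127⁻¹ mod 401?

gcd(401, 127) = 1.
By Bézout, 127×(60) + 401×(-19) = 1.
So 127×60 ≡ 1 (mod 401), and 60 mod 401 = 60.

60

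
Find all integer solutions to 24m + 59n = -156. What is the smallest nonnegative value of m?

23

gcd(59, 24):
  59 = 2·24 + 11
  24 = 2·11 + 2
  11 = 5·2 + 1
  2 = 2·1
so gcd(59, 24) = 1.
1 divides -156, so solutions exist.
Back-substitute for Bézout coefficients:
  1 = 11 - 5·2
  ... = 24·(-27) + 59·(11)
Scale by -156/1 = -156: (m₀, n₀) = (4212, -1716).
General solution: m = 4212 + 59t, n = -1716 - 24t for integer t.
m ≥ 0: smallest is 4212 mod 59 = 23 (at t = -71), with n = -12.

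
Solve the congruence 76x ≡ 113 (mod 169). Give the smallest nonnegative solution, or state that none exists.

gcd(169, 76):
  169 = 2*76 + 17
  76 = 4*17 + 8
  17 = 2*8 + 1
  8 = 8*1
so gcd(169, 76) = 1.
1 divides 113, so solutions exist.
Back-substitute for Bézout coefficients:
  1 = 17 - 2*8
  ... = 76*(-20) + 169*(9)
So 76*(-20) ≡ 1 (mod 169); multiply by 113: x ≡ -2260 (mod 169).
Smallest nonnegative: x = -2260 mod 169 = 106.

106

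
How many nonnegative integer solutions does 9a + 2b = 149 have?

8

gcd(9, 2):
  9 = 4×2 + 1
  2 = 2×1
so gcd(9, 2) = 1.
Back-substitute for Bézout coefficients:
  1 = 9 - 4×2
  ... = 9×(1) + 2×(-4)
Scale by 149: one solution is (149, -596). Reduce a mod 2: (1, 70).
General: a = 1 + 2t, b = 70 - 9t.
a ≥ 0 ⇒ t ≥ 0; b ≥ 0 ⇒ t ≤ 7. So t ∈ [0, 7]: 8 solutions.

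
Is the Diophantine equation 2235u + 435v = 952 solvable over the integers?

gcd(2235, 435) = 15.
15 does not divide 952 (remainder 7), so no integer solutions.

no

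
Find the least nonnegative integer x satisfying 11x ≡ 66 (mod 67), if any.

gcd(67, 11) = 1.
1 divides 66, so solutions exist.
By Bézout, 11*(-6) + 67*(1) = 1.
So 11*(-6) ≡ 1 (mod 67); multiply by 66: x ≡ -396 (mod 67).
Smallest nonnegative: x = -396 mod 67 = 6.

6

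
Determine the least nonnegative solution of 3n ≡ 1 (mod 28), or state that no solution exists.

19

gcd(28, 3) = 1  (28 = 9*3 + 1, 3 = 3*1).
1 divides 1, so solutions exist.
Back-substituting, 3*(-9) + 28*(1) = 1.
So 3*(-9) ≡ 1 (mod 28); multiply by 1: n ≡ -9 (mod 28).
Smallest nonnegative: n = -9 mod 28 = 19.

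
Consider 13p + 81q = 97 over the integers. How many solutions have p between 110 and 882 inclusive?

gcd(81, 13) = 1  (81 = 6×13 + 3, 13 = 4×3 + 1, 3 = 3×1).
Back-substituting, 13×(25) + 81×(-4) = 1.
Scale by 97: particular solution (2425, -388); reduce p mod 81: (76, -11).
General solution: p = 76 + 81t, q = -11 - 13t for integer t.
110 ≤ 76 + 81t ≤ 882 gives t ∈ [1, 9], which is 9 values.

9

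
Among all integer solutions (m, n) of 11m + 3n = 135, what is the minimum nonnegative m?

0

gcd(11, 3):
  11 = 3·3 + 2
  3 = 1·2 + 1
  2 = 2·1
so gcd(11, 3) = 1.
1 divides 135, so solutions exist.
Back-substitute for Bézout coefficients:
  1 = 3 - 1·2
  ... = 11·(-1) + 3·(4)
Scale by 135/1 = 135: (m₀, n₀) = (-135, 540).
General solution: m = -135 + 3t, n = 540 - 11t for integer t.
m ≥ 0: smallest is -135 mod 3 = 0 (at t = 45), with n = 45.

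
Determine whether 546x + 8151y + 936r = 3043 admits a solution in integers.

gcd(8151, 546) = 39  (8151 = 14×546 + 507, 546 = 1×507 + 39, 507 = 13×39).
gcd(39, 936) = 39.
39 does not divide 3043 (remainder 1), so no integer solutions.

no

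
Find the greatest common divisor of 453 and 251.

1

gcd(453, 251):
  453 = 1*251 + 202
  251 = 1*202 + 49
  202 = 4*49 + 6
  49 = 8*6 + 1
  6 = 6*1
so gcd(453, 251) = 1.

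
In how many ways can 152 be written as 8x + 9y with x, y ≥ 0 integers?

gcd(9, 8):
  9 = 1*8 + 1
  8 = 8*1
so gcd(9, 8) = 1.
Back-substitute for Bézout coefficients:
  1 = 9 - 1*8
  ... = 8*(-1) + 9*(1)
Scale by 152: one solution is (-152, 152). Reduce x mod 9: (1, 16).
General: x = 1 + 9t, y = 16 - 8t.
x ≥ 0 ⇒ t ≥ 0; y ≥ 0 ⇒ t ≤ 2. So t ∈ [0, 2]: 3 solutions.

3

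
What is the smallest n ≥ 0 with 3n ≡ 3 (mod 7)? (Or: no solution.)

1

gcd(7, 3):
  7 = 2×3 + 1
  3 = 3×1
so gcd(7, 3) = 1.
1 divides 3, so solutions exist.
Back-substitute for Bézout coefficients:
  1 = 7 - 2×3
  ... = 3×(-2) + 7×(1)
So 3×(-2) ≡ 1 (mod 7); multiply by 3: n ≡ -6 (mod 7).
Smallest nonnegative: n = -6 mod 7 = 1.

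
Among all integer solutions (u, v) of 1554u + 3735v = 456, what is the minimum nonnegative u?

gcd(3735, 1554) = 3  (3735 = 2×1554 + 627, 1554 = 2×627 + 300, 627 = 2×300 + 27, 300 = 11×27 + 3, 27 = 9×3).
3 divides 456, so solutions exist.
Back-substituting, 1554×(137) + 3735×(-57) = 3.
Scale by 456/3 = 152: (u₀, v₀) = (20824, -8664).
General solution: u = 20824 + 1245t, v = -8664 - 518t for integer t.
u ≥ 0: smallest is 20824 mod 1245 = 904 (at t = -16), with v = -376.

904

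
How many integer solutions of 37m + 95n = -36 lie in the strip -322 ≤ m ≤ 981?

gcd(95, 37):
  95 = 2×37 + 21
  37 = 1×21 + 16
  21 = 1×16 + 5
  16 = 3×5 + 1
  5 = 5×1
so gcd(95, 37) = 1.
Back-substitute for Bézout coefficients:
  1 = 16 - 3×5
  ... = 37×(18) + 95×(-7)
Scale by -36: particular solution (-648, 252); reduce m mod 95: (17, -7).
General solution: m = 17 + 95t, n = -7 - 37t for integer t.
-322 ≤ 17 + 95t ≤ 981 gives t ∈ [-3, 10], which is 14 values.

14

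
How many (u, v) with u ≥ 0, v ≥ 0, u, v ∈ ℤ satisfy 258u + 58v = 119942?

16

gcd(258, 58) = 2.
By Bézout, 258*(9) + 58*(-40) = 2.
One solution: (20, 1979).
General: u = 20 + 29t, v = 1979 - 129t.
u ≥ 0 ⇒ t ≥ 0; v ≥ 0 ⇒ t ≤ 15. So t ∈ [0, 15]: 16 solutions.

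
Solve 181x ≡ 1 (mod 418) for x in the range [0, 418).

97

gcd(418, 181) = 1  (418 = 2·181 + 56, 181 = 3·56 + 13, 56 = 4·13 + 4, 13 = 3·4 + 1, 4 = 4·1).
Back-substituting, 181·(97) + 418·(-42) = 1.
So 181·97 ≡ 1 (mod 418), and 97 mod 418 = 97.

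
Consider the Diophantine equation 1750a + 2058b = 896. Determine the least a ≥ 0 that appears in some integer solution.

gcd(2058, 1750):
  2058 = 1*1750 + 308
  1750 = 5*308 + 210
  308 = 1*210 + 98
  210 = 2*98 + 14
  98 = 7*14
so gcd(2058, 1750) = 14.
14 divides 896, so solutions exist.
Back-substitute for Bézout coefficients:
  14 = 210 - 2*98
  ... = 1750*(20) + 2058*(-17)
Scale by 896/14 = 64: (a₀, b₀) = (1280, -1088).
General solution: a = 1280 + 147t, b = -1088 - 125t for integer t.
a ≥ 0: smallest is 1280 mod 147 = 104 (at t = -8), with b = -88.

104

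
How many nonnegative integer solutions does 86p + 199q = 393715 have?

23

gcd(199, 86) = 1.
By Bézout, 86*(81) + 199*(-35) = 1.
One solution: (170, 1905).
General: p = 170 + 199t, q = 1905 - 86t.
p ≥ 0 ⇒ t ≥ 0; q ≥ 0 ⇒ t ≤ 22. So t ∈ [0, 22]: 23 solutions.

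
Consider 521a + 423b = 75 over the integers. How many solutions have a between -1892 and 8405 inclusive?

gcd(521, 423):
  521 = 1·423 + 98
  423 = 4·98 + 31
  98 = 3·31 + 5
  31 = 6·5 + 1
  5 = 5·1
so gcd(521, 423) = 1.
Back-substitute for Bézout coefficients:
  1 = 31 - 6·5
  ... = 521·(-82) + 423·(101)
Scale by 75: particular solution (-6150, 7575); reduce a mod 423: (195, -240).
General solution: a = 195 + 423t, b = -240 - 521t for integer t.
-1892 ≤ 195 + 423t ≤ 8405 gives t ∈ [-4, 19], which is 24 values.

24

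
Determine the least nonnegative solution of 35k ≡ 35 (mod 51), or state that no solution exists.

1

gcd(51, 35):
  51 = 1·35 + 16
  35 = 2·16 + 3
  16 = 5·3 + 1
  3 = 3·1
so gcd(51, 35) = 1.
1 divides 35, so solutions exist.
Back-substitute for Bézout coefficients:
  1 = 16 - 5·3
  ... = 35·(-16) + 51·(11)
So 35·(-16) ≡ 1 (mod 51); multiply by 35: k ≡ -560 (mod 51).
Smallest nonnegative: k = -560 mod 51 = 1.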